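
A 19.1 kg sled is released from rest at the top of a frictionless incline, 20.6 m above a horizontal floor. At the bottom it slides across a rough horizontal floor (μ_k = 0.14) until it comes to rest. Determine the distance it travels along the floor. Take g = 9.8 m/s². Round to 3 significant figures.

Energy at the top = energy at the end + work done against friction:
At rest all PE has been dissipated by friction: mgh = μ_k m g d
d = h/μ_k = 20.6/0.14 = 147.1 m

d = 147 m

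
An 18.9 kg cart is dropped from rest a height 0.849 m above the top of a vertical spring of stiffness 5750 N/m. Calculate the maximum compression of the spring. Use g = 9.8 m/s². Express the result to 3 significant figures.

Let x be the compression. The total drop is H + x, and the cart is instantaneously at rest at max compression, so energy conservation gives:
mg(H + x) = ½kx²
½(5750)x² − (18.9)(9.8)x − (18.9)(9.8)(0.849) = 0
2875x² − 185.2x − 157.3 = 0
x = [185.2 + √(34306 + 1.8084e+06)]/(2 × 2875) = 0.2683 m

x = 0.268 m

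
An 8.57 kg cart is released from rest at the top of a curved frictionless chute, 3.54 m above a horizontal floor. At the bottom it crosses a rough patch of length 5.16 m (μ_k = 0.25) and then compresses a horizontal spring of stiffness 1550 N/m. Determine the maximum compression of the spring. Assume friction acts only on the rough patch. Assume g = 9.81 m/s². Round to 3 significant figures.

Initial energy: E₁ = mgh = (8.57)(9.81)(3.54) = 297.61 J
Friction removes W_f = μ_k mg d = (0.25)(8.57)(9.81)(5.16) = 108.5 J
Energy reaching the spring: E = 297.61 − 108.5 = 189.16 J
At max compression ½kx² = E ⇒ x = √(2E/k) = √(2 × 189.16/1550) = 0.4940 m

x = 0.494 m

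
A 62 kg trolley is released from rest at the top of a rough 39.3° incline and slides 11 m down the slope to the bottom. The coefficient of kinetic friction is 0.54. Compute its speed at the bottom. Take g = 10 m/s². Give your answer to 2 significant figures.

v = 6.9 m/s

Taking the bottom as reference, mgh = ½mv² + μ_k N L with h = L sinθ, N = mg cosθ:
mgh = mgL sinθ = (62)(10)(11)sin39.3° = 4319.7 J
W_f = μ_k mg cosθ · L = (0.54)(62)(10)cos39.3°·11 = 2850 J
½mv² = 4319.7 − 2850 = 1469.8 J
v = √(2 × 1469.8/62) = 6.886 m/s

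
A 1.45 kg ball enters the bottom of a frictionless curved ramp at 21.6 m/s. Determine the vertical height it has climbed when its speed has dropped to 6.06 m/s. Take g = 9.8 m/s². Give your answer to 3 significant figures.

Conservation of energy: ½mv₁² = ½mv₂² + mgh
h = (v₁² − v₂²)/(2g) = (21.6² − 6.06²)/(2 × 9.8) = 21.93 m

h = 21.9 m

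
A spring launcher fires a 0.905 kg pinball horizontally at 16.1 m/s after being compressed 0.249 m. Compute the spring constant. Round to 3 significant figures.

½kx² = ½mv²
k = mv²/x² = (0.905)(16.1)²/(0.249)² = 3784 N/m

k = 3780 N/m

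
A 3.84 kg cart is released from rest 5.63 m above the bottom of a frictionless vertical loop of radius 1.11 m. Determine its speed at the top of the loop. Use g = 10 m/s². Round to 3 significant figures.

Energy conservation: mgh = ½mv_top² + mg(2r)
v_top² = 2g(h − 2r) = 2(10)(5.63 − 2.220) = 68.20
v_top = 8.258 m/s

v = 8.26 m/s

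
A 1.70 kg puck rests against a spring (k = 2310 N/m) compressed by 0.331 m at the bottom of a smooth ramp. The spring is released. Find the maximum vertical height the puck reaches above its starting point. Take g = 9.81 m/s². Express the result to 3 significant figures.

Energy conservation from release to the highest point: ½kx² = mgh
h = kx²/(2mg) = (2310)(0.331)²/(2 × 1.70 × 9.81) = 7.588 m

h = 7.59 m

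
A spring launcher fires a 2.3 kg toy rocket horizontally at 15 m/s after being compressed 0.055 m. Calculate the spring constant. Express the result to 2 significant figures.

½kx² = ½mv²
k = mv²/x² = (2.3)(15)²/(0.055)² = 171074 N/m

k = 170000 N/m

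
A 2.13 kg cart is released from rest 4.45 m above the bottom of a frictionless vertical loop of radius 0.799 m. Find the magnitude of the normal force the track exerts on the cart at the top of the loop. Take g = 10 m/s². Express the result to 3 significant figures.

Energy from release to top (height 2r): mgh = ½mv_top² + mg(2r)
v_top² = 2g(h − 2r) = 2(10)(4.45 − 1.598) = 57.040 m²/s²
At the top, both N and weight point toward the centre: N + mg = mv_top²/r
N = m(v_top²/r − g) = 2.13(57.040/0.799 − 10) = 130.8 N

N = 131 N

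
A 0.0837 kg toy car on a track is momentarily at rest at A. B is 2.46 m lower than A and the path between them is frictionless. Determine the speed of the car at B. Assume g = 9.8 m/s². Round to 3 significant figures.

Energy conservation between the two points: mgh = ½mv²
The mass cancels from both sides.
v = √(2gh) = √(2 × 9.8 × 2.46) = √48.216 = 6.944 m/s

v = 6.94 m/s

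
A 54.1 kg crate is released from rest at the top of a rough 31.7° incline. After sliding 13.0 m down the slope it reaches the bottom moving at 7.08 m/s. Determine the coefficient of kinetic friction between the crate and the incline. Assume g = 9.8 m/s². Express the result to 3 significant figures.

The energy dissipated by friction is the PE lost minus the KE gained:
mgL sinθ = 3621.7 J; ½mv² = 1355.9 J
W_f = 3621.7 − 1355.9 = 2266 J
μ_k = W_f/(mg cosθ · L) = 2266/(451.1 × 13.0) = 0.3864

μ_k = 0.386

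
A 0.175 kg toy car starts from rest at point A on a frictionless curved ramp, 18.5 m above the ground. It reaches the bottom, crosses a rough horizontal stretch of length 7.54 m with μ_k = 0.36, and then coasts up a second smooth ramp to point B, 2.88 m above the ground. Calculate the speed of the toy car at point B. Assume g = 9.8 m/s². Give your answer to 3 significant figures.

Energy at A: mgh₁ = (0.175)(9.8)(18.5) = 31.728 J
Friction loss: W_f = μ_k mg d = 4.655 J
At B: ½mv² + mgh₂ = mgh₁ − W_f
½mv² = 31.728 − 4.655 − 4.9392 = 22.133 J
v = √(2 × 22.133/0.175) = 15.90 m/s

v = 15.9 m/s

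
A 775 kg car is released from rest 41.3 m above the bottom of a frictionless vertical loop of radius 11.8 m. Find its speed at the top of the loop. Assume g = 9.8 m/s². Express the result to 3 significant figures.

Energy conservation: mgh = ½mv_top² + mg(2r)
v_top² = 2g(h − 2r) = 2(9.8)(41.3 − 23.60) = 346.9
v_top = 18.63 m/s

v = 18.6 m/s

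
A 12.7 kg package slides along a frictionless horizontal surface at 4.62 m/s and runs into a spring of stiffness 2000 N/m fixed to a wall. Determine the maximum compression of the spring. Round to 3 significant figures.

Conservation of energy between contact and max compression: ½mv² = ½kx²
x = v√(m/k) = 4.62 × √(12.7/2000) = 0.3682 m

x = 0.368 m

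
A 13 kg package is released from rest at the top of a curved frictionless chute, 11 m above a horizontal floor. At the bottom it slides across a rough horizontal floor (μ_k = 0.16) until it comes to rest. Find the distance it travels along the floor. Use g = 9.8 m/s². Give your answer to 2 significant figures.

d = 69 m

Applying the work–energy principle:
At rest all PE has been dissipated by friction: mgh = μ_k m g d
d = h/μ_k = 11/0.16 = 68.75 m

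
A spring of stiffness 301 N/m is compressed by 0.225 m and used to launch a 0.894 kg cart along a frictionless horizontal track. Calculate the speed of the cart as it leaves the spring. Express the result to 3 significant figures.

v = 4.13 m/s

Conservation of energy: ½kx² = ½mv²
v = x√(k/m) = 0.225 × √(301/0.894) = 4.129 m/s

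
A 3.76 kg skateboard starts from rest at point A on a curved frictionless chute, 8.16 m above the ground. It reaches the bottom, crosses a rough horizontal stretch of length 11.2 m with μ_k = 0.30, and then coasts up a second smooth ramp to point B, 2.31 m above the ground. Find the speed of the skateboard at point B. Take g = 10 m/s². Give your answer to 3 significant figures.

v = 7.06 m/s

Energy at A: mgh₁ = (3.76)(10)(8.16) = 306.82 J
Friction loss: W_f = μ_k mg d = 126.3 J
At B: ½mv² + mgh₂ = mgh₁ − W_f
½mv² = 306.82 − 126.3 − 86.856 = 93.624 J
v = √(2 × 93.624/3.76) = 7.057 m/s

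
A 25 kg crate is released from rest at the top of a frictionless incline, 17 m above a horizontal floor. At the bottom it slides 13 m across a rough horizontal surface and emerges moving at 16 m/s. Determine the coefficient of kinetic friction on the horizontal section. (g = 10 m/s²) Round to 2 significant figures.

Energy bookkeeping (friction removes W_f = μ_k N d):
mgh = ½mv² + μ_k m g d
mgh = 4250.0 J; ½mv² = 3200.0 J
W_f = 4250.0 − 3200.0 = 1050 J
μ_k = W_f/(mg·d) = 1050/(250.0 × 13) = 0.3231

μ_k = 0.32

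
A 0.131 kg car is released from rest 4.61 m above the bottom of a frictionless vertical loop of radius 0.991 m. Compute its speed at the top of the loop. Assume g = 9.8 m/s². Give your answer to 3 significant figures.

Energy conservation: mgh = ½mv_top² + mg(2r)
v_top² = 2g(h − 2r) = 2(9.8)(4.61 − 1.982) = 51.51
v_top = 7.177 m/s

v = 7.18 m/s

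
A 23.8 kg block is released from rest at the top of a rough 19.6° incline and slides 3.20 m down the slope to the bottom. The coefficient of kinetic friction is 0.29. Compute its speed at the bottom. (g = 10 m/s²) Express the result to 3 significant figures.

v = 2.00 m/s

Taking the bottom as reference, mgh = ½mv² + μ_k N L with h = L sinθ, N = mg cosθ:
mgh = mgL sinθ = (23.8)(10)(3.20)sin19.6° = 255.48 J
W_f = μ_k mg cosθ · L = (0.29)(23.8)(10)cos19.6°·3.20 = 208.1 J
½mv² = 255.48 − 208.1 = 47.413 J
v = √(2 × 47.413/23.8) = 1.996 m/s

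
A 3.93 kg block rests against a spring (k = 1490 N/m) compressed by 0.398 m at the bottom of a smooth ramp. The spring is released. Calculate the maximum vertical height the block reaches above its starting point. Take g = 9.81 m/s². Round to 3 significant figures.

Energy conservation from release to the highest point: ½kx² = mgh
h = kx²/(2mg) = (1490)(0.398)²/(2 × 3.93 × 9.81) = 3.061 m

h = 3.06 m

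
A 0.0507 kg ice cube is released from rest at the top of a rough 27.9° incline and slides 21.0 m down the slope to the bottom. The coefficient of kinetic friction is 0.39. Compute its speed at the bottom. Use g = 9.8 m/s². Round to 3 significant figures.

Energy: mgh = ½mv² + W_f, with h = L sinθ and W_f = μ_k (mg cosθ) L
mgh = mgL sinθ = (0.0507)(9.8)(21.0)sin27.9° = 4.8824 J
W_f = μ_k mg cosθ · L = (0.39)(0.0507)(9.8)cos27.9°·21.0 = 3.596 J
½mv² = 4.8824 − 3.596 = 1.2861 J
v = √(2 × 1.2861/0.0507) = 7.123 m/s

v = 7.12 m/s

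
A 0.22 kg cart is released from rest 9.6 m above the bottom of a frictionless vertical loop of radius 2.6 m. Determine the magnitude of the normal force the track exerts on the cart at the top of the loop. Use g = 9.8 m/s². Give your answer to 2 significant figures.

Energy from release to top (height 2r): mgh = ½mv_top² + mg(2r)
v_top² = 2g(h − 2r) = 2(9.8)(9.6 − 5.200) = 86.240 m²/s²
At the top, both N and weight point toward the centre: N + mg = mv_top²/r
N = m(v_top²/r − g) = 0.22(86.240/2.6 − 9.8) = 5.141 N

N = 5.1 N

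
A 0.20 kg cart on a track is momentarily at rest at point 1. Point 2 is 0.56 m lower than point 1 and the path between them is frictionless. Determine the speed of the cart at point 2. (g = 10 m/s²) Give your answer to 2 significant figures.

v = 3.3 m/s

Equating total energy at the two states: mgh = ½mv²
v = √(2gh) = √(2 × 10 × 0.56) = √11.200 = 3.347 m/s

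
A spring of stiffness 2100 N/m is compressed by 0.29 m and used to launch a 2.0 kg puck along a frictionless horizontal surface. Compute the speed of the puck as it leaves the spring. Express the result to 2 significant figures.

v = 9.4 m/s

Conservation of energy: ½kx² = ½mv²
v = x√(k/m) = 0.29 × √(2100/2.0) = 9.397 m/s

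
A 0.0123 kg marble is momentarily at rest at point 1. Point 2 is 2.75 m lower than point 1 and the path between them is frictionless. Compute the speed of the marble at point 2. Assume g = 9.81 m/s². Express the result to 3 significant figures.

Energy conservation between the two points: mgh = ½mv²
The mass cancels from both sides.
v = √(2gh) = √(2 × 9.81 × 2.75) = √53.955 = 7.345 m/s

v = 7.35 m/s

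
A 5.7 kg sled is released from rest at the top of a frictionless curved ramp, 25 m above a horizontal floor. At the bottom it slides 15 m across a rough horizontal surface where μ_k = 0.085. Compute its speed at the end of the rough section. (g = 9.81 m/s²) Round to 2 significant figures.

Energy bookkeeping (friction removes W_f = μ_k N d):
mgh = ½mv² + μ_k m g d
W_f = μ_k mg d = (0.085)(5.7)(9.81)(15) = 71.29 J
½mv² = mgh − W_f = 1397.9 − 71.29 = 1326.6 J
v = √(2 × 1326.6/5.7) = 21.58 m/s

v = 22 m/s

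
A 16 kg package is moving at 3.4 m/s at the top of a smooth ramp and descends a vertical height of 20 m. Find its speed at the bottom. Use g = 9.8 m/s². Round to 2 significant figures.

v = 20 m/s

Mechanical energy is conserved (no friction): ½mv₀² + mgh = ½mv²
v² = v₀² + 2gh = (3.4)² + 2(9.8)(20) = 403.56
v = √403.56 = 20.09 m/s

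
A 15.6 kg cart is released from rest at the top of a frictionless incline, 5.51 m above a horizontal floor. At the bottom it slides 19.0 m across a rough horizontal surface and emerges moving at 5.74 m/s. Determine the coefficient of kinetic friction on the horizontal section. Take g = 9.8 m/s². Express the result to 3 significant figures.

Energy bookkeeping (friction removes W_f = μ_k N d):
mgh = ½mv² + μ_k m g d
mgh = 842.37 J; ½mv² = 256.99 J
W_f = 842.37 − 256.99 = 585.4 J
μ_k = W_f/(mg·d) = 585.4/(152.9 × 19.0) = 0.2015

μ_k = 0.202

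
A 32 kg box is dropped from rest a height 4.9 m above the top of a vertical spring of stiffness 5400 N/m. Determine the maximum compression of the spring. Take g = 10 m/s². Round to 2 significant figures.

x = 0.82 m

Take the reference level at the top of the uncompressed spring. At max compression the box has fallen H + x and is momentarily at rest:
mg(H + x) = ½kx²
½(5400)x² − (32)(10)x − (32)(10)(4.9) = 0
2700x² − 320.0x − 1568 = 0
x = [320.0 + √(102400 + 1.6934e+07)]/(2 × 2700) = 0.8236 m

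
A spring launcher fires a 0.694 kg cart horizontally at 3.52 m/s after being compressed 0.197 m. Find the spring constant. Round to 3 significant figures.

½kx² = ½mv²
k = mv²/x² = (0.694)(3.52)²/(0.197)² = 221.6 N/m

k = 222 N/m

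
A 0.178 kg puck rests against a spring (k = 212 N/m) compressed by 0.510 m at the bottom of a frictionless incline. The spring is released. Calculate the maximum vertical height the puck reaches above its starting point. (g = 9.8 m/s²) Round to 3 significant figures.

Energy conservation from release to the highest point: ½kx² = mgh
h = kx²/(2mg) = (212)(0.510)²/(2 × 0.178 × 9.8) = 15.81 m

h = 15.8 m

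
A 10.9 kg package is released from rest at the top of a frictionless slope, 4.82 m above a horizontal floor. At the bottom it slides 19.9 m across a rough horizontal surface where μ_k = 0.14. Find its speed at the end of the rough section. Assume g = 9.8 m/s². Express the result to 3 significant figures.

Energy bookkeeping (friction removes W_f = μ_k N d):
mgh = ½mv² + μ_k m g d
W_f = μ_k mg d = (0.14)(10.9)(9.8)(19.9) = 297.6 J
½mv² = mgh − W_f = 514.87 − 297.6 = 217.27 J
v = √(2 × 217.27/10.9) = 6.314 m/s

v = 6.31 m/s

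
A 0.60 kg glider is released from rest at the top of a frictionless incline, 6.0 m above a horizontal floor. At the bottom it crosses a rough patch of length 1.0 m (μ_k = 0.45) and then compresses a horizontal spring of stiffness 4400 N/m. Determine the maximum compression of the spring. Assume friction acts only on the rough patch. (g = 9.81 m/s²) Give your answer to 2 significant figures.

Initial energy: E₁ = mgh = (0.60)(9.81)(6.0) = 35.316 J
Friction removes W_f = μ_k mg d = (0.45)(0.60)(9.81)(1.0) = 2.649 J
Energy reaching the spring: E = 35.316 − 2.649 = 32.667 J
At max compression ½kx² = E ⇒ x = √(2E/k) = √(2 × 32.667/4400) = 0.1219 m

x = 0.12 m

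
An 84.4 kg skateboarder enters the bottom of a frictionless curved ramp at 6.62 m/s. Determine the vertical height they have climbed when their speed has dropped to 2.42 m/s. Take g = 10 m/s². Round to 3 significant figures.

h = 1.90 m

Energy balance between the two points: ½mv₁² = ½mv₂² + mgh
h = (v₁² − v₂²)/(2g) = (6.62² − 2.42²)/(2 × 10) = 1.898 m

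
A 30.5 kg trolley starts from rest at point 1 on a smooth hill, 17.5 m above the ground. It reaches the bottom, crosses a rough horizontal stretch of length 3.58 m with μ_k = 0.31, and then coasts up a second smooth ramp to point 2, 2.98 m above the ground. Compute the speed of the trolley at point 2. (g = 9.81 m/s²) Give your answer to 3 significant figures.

v = 16.2 m/s

Energy at 1: mgh₁ = (30.5)(9.81)(17.5) = 5236.1 J
Friction loss: W_f = μ_k mg d = 332.1 J
At 2: ½mv² + mgh₂ = mgh₁ − W_f
½mv² = 5236.1 − 332.1 − 891.63 = 4012.4 J
v = √(2 × 4012.4/30.5) = 16.22 m/s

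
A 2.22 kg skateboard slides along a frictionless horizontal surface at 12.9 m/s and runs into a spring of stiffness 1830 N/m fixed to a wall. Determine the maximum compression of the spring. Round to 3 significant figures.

All KE is stored as spring PE at maximum compression: ½mv² = ½kx²
x = v√(m/k) = 12.9 × √(2.22/1830) = 0.4493 m

x = 0.449 m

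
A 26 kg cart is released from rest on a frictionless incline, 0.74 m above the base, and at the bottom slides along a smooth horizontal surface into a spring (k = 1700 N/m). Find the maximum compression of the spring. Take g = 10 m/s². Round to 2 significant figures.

At max compression the cart is momentarily at rest: mgh = ½kx²
x = √(2mgh/k) = √(2 × 26 × 10 × 0.74 / 1700) = 0.4758 m

x = 0.48 m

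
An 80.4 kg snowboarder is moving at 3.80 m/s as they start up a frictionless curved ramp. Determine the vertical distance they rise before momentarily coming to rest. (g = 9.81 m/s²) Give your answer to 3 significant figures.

h = 0.736 m

Setting KE at the bottom equal to PE gained: ½mv² = mgh
h = v²/(2g) = 3.80²/(2 × 9.81) = 0.7360 m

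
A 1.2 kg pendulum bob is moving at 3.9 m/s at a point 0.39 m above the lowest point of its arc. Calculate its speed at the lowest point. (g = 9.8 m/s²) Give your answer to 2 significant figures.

Equating total energy at the two states: ½mv₀² + mgh = ½mv²
v² = v₀² + 2gh = (3.9)² + 2(9.8)(0.39) = 22.854
v = √22.854 = 4.781 m/s

v = 4.8 m/s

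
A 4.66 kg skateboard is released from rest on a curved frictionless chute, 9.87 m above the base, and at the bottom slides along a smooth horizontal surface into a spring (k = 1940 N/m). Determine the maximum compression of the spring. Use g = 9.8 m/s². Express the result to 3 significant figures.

Gravitational PE at the top equals spring PE at max compression: mgh = ½kx²
x = √(2mgh/k) = √(2 × 4.66 × 9.8 × 9.87 / 1940) = 0.6817 m

x = 0.682 m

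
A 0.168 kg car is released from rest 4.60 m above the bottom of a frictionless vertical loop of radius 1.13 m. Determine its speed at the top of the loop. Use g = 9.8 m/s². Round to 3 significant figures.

Energy conservation: mgh = ½mv_top² + mg(2r)
v_top² = 2g(h − 2r) = 2(9.8)(4.60 − 2.260) = 45.86
v_top = 6.772 m/s

v = 6.77 m/s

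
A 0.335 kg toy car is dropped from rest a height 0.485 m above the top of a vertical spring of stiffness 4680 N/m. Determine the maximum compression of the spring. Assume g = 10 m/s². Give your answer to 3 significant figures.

Take the reference level at the top of the uncompressed spring. At max compression the car has fallen H + x and is momentarily at rest:
mg(H + x) = ½kx²
½(4680)x² − (0.335)(10)x − (0.335)(10)(0.485) = 0
2340x² − 3.350x − 1.625 = 0
x = [3.350 + √(11.22 + 15208)]/(2 × 2340) = 0.02708 m

x = 0.0271 m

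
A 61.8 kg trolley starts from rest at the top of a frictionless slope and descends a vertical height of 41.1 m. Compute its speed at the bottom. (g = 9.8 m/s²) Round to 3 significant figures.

v = 28.4 m/s

By conservation of mechanical energy, mgh = ½mv²
v = √(2gh) = √(2 × 9.8 × 41.1) = √805.56 = 28.38 m/s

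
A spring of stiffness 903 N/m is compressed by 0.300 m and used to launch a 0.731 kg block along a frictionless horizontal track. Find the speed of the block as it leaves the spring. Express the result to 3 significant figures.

v = 10.5 m/s

The block leaves the spring when the spring is at natural length, so ½kx² = ½mv²
v = x√(k/m) = 0.300 × √(903/0.731) = 10.54 m/s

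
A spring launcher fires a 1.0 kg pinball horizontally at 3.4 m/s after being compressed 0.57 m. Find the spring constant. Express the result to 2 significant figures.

Spring PE at full compression equals KE at release: ½kx² = ½mv²
k = mv²/x² = (1.0)(3.4)²/(0.57)² = 35.58 N/m

k = 36 N/m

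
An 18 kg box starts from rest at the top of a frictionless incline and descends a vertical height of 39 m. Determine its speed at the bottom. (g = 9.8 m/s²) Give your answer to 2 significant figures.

v = 28 m/s

Equating total energy at the two states: mgh = ½mv²
The mass cancels from both sides.
v = √(2gh) = √(2 × 9.8 × 39) = √764.40 = 27.65 m/s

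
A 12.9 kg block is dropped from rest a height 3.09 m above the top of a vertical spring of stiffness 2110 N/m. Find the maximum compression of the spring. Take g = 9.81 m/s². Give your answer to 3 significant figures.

Take the reference level at the top of the uncompressed spring. At max compression the block has fallen H + x and is momentarily at rest:
mg(H + x) = ½kx²
½(2110)x² − (12.9)(9.81)x − (12.9)(9.81)(3.09) = 0
1055x² − 126.5x − 391.0 = 0
x = [126.5 + √(16015 + 1.6502e+06)]/(2 × 1055) = 0.6717 m

x = 0.672 m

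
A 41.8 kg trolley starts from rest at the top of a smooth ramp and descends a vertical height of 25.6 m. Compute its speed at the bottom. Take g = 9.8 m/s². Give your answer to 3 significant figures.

By conservation of mechanical energy, mgh = ½mv²
The mass cancels from both sides.
v = √(2gh) = √(2 × 9.8 × 25.6) = √501.76 = 22.40 m/s

v = 22.4 m/s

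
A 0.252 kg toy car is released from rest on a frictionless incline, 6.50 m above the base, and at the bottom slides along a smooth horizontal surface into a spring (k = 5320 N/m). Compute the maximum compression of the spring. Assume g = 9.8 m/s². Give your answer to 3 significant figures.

Gravitational PE at the top equals spring PE at max compression: mgh = ½kx²
x = √(2mgh/k) = √(2 × 0.252 × 9.8 × 6.50 / 5320) = 0.07768 m

x = 0.0777 m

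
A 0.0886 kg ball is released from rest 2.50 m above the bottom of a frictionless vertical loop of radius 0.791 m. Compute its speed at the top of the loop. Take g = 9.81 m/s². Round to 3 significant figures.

v = 4.24 m/s

Energy conservation: mgh = ½mv_top² + mg(2r)
v_top² = 2g(h − 2r) = 2(9.81)(2.50 − 1.582) = 18.01
v_top = 4.244 m/s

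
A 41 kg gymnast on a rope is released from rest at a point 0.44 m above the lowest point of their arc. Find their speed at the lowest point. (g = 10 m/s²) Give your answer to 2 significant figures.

Equating total energy at the two states: mgh = ½mv²
The mass cancels from both sides.
v = √(2gh) = √(2 × 10 × 0.44) = √8.8000 = 2.966 m/s

v = 3.0 m/s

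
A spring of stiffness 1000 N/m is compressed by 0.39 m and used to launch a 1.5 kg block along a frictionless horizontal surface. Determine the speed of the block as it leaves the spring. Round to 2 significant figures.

v = 10 m/s

Spring PE converts entirely to kinetic energy: ½kx² = ½mv²
v = x√(k/m) = 0.39 × √(1000/1.5) = 10.07 m/s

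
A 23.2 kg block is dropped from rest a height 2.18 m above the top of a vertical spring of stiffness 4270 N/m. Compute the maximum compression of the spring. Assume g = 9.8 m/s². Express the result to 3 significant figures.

x = 0.538 m

Let x be the compression. The total drop is H + x, and the block is instantaneously at rest at max compression, so energy conservation gives:
mg(H + x) = ½kx²
½(4270)x² − (23.2)(9.8)x − (23.2)(9.8)(2.18) = 0
2135x² − 227.4x − 495.6 = 0
x = [227.4 + √(51693 + 4.2328e+06)]/(2 × 2135) = 0.5380 m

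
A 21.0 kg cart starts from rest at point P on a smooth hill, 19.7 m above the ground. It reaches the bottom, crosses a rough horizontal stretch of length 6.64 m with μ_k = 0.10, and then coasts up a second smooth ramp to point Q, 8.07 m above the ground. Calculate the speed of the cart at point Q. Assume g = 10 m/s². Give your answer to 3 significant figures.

v = 14.8 m/s

Energy at P: mgh₁ = (21.0)(10)(19.7) = 4137.0 J
Friction loss: W_f = μ_k mg d = 139.4 J
At Q: ½mv² + mgh₂ = mgh₁ − W_f
½mv² = 4137.0 − 139.4 − 1694.7 = 2302.9 J
v = √(2 × 2302.9/21.0) = 14.81 m/s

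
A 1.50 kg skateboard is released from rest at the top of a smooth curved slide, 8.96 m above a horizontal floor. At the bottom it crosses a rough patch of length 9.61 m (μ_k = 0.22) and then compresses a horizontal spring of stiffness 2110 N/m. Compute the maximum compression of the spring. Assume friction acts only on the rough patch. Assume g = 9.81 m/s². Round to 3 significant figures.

x = 0.309 m

Initial energy: E₁ = mgh = (1.50)(9.81)(8.96) = 131.85 J
Friction removes W_f = μ_k mg d = (0.22)(1.50)(9.81)(9.61) = 31.11 J
Energy reaching the spring: E = 131.85 − 31.11 = 100.74 J
At max compression ½kx² = E ⇒ x = √(2E/k) = √(2 × 100.74/2110) = 0.3090 m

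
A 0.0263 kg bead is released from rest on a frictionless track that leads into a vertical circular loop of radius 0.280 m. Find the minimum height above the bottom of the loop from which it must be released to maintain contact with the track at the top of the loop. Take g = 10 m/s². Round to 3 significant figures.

At the top, for minimum speed gravity alone supplies the centripetal force: mg = mv_top²/r ⇒ v_top² = gr = 2.800 m²/s²
Energy conservation from release height h to the top (height 2r): mgh = ½mv_top² + mg(2r)
h = v_top²/(2g) + 2r = r/2 + 2r = 5r/2 = 0.7000 m

h = 0.700 m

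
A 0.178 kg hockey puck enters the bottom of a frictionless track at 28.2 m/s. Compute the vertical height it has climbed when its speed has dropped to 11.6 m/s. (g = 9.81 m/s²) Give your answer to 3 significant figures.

Energy balance between the two points: ½mv₁² = ½mv₂² + mgh
h = (v₁² − v₂²)/(2g) = (28.2² − 11.6²)/(2 × 9.81) = 33.67 m

h = 33.7 m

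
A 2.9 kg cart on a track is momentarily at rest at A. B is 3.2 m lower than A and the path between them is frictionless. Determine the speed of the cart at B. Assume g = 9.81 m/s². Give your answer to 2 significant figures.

Mechanical energy is conserved (no friction): mgh = ½mv²
v = √(2gh) = √(2 × 9.81 × 3.2) = √62.784 = 7.924 m/s

v = 7.9 m/s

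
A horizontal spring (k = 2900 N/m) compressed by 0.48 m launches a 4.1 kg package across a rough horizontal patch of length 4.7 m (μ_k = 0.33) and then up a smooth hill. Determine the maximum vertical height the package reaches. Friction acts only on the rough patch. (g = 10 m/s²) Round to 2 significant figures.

Spring energy: E₀ = ½kx² = ½(2900)(0.48)² = 334.08 J
Friction: W_f = μ_k mg d = (0.33)(4.1)(10)(4.7) = 63.59 J
Energy at base of ramp: E = 334.08 − 63.59 = 270.49 J
At max height all remaining energy is PE: mgh = E ⇒ h = E/(mg) = 270.49/(4.1 × 10) = 6.597 m

h = 6.6 m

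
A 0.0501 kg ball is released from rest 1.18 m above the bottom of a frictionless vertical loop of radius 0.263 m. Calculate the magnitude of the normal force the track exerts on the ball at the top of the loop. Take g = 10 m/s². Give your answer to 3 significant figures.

Energy from release to top (height 2r): mgh = ½mv_top² + mg(2r)
v_top² = 2g(h − 2r) = 2(10)(1.18 − 0.5260) = 13.080 m²/s²
At the top, both N and weight point toward the centre: N + mg = mv_top²/r
N = m(v_top²/r − g) = 0.0501(13.080/0.263 − 10) = 1.991 N

N = 1.99 N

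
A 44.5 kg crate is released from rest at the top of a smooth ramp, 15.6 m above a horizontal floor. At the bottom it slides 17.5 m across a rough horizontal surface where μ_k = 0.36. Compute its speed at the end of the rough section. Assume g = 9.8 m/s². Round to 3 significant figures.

v = 13.5 m/s

Energy bookkeeping (friction removes W_f = μ_k N d):
mgh = ½mv² + μ_k m g d
W_f = μ_k mg d = (0.36)(44.5)(9.8)(17.5) = 2747 J
½mv² = mgh − W_f = 6803.2 − 2747 = 4055.7 J
v = √(2 × 4055.7/44.5) = 13.50 m/s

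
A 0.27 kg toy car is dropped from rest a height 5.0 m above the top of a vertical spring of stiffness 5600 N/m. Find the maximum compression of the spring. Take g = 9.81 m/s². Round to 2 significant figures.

x = 0.069 m

Measuring PE from the top of the relaxed spring, at max compression the car has dropped H + x with zero KE, so:
mg(H + x) = ½kx²
½(5600)x² − (0.27)(9.81)x − (0.27)(9.81)(5.0) = 0
2800x² − 2.649x − 13.24 = 0
x = [2.649 + √(7.016 + 148327)]/(2 × 2800) = 0.06925 m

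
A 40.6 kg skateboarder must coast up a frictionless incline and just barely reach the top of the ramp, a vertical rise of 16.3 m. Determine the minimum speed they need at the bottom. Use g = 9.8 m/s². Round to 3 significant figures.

v = 17.9 m/s

At the top they are momentarily at rest, so all KE converts to PE: ½mv² = mgh
v = √(2gh) = √(2 × 9.8 × 16.3) = 17.87 m/s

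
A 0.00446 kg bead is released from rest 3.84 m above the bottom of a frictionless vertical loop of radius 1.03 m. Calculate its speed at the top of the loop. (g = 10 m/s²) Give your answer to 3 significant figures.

Energy conservation: mgh = ½mv_top² + mg(2r)
v_top² = 2g(h − 2r) = 2(10)(3.84 − 2.060) = 35.60
v_top = 5.967 m/s

v = 5.97 m/s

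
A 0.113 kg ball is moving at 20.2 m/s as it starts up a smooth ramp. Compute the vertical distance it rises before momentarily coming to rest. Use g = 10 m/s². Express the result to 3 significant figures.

By energy conservation, ½mv² = mgh
h = v²/(2g) = 20.2²/(2 × 10) = 20.40 m

h = 20.4 m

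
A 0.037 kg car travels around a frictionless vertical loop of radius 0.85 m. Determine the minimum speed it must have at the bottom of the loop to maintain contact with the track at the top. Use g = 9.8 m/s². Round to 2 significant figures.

At the top: mg = mv_top²/r ⇒ v_top² = gr = 8.330 m²/s²
Energy from bottom to top (height 2r): ½mv_bot² = ½mv_top² + mg(2r)
v_bot² = gr + 4gr = 5gr = 41.65
v_bot = √(5gr) = 6.454 m/s

v = 6.5 m/s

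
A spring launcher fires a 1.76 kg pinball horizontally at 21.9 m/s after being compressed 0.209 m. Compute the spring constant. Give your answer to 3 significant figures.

Energy stored in the spring equals the launch KE: ½kx² = ½mv²
k = mv²/x² = (1.76)(21.9)²/(0.209)² = 19325 N/m

k = 19300 N/m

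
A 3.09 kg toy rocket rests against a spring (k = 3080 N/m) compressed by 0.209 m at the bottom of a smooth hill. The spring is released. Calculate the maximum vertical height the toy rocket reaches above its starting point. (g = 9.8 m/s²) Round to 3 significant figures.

Energy conservation from release to the highest point: ½kx² = mgh
h = kx²/(2mg) = (3080)(0.209)²/(2 × 3.09 × 9.8) = 2.221 m

h = 2.22 m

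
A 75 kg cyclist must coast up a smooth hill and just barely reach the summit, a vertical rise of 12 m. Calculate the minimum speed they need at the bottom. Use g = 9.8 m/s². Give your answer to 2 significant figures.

v = 15 m/s

At the top they are momentarily at rest, so all KE converts to PE: ½mv² = mgh
v = √(2gh) = √(2 × 9.8 × 12) = 15.34 m/s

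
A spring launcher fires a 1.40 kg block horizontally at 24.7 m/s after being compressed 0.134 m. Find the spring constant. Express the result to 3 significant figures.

k = 47600 N/m

½kx² = ½mv²
k = mv²/x² = (1.40)(24.7)²/(0.134)² = 47568 N/m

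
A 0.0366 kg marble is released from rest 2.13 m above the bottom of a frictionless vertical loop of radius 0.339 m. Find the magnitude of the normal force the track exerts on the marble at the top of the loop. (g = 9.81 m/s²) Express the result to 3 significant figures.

Energy from release to top (height 2r): mgh = ½mv_top² + mg(2r)
v_top² = 2g(h − 2r) = 2(9.81)(2.13 − 0.6780) = 28.488 m²/s²
At the top, both N and weight point toward the centre: N + mg = mv_top²/r
N = m(v_top²/r − g) = 0.0366(28.488/0.339 − 9.81) = 2.717 N

N = 2.72 N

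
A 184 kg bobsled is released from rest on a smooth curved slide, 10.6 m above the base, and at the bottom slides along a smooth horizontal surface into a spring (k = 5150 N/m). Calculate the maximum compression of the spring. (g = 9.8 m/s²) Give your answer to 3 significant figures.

x = 2.72 m

Gravitational PE at the top equals spring PE at max compression: mgh = ½kx²
x = √(2mgh/k) = √(2 × 184 × 9.8 × 10.6 / 5150) = 2.724 m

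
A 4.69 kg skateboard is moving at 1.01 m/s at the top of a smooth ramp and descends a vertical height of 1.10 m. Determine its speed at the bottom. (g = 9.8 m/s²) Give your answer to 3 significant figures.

v = 4.75 m/s

By conservation of mechanical energy, ½mv₀² + mgh = ½mv²
The mass cancels from both sides.
v² = v₀² + 2gh = (1.01)² + 2(9.8)(1.10) = 22.580
v = √22.580 = 4.752 m/s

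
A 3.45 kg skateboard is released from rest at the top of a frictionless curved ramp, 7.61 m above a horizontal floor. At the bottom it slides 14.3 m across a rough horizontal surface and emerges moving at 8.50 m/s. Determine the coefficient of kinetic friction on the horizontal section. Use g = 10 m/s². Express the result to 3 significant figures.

Applying the work–energy principle:
mgh = ½mv² + μ_k m g d
mgh = 262.55 J; ½mv² = 124.63 J
W_f = 262.55 − 124.63 = 137.9 J
μ_k = W_f/(mg·d) = 137.9/(34.50 × 14.3) = 0.2795

μ_k = 0.280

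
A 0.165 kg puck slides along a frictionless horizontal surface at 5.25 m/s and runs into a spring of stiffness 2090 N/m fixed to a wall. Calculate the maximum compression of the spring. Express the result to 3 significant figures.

Conservation of energy between contact and max compression: ½mv² = ½kx²
x = v√(m/k) = 5.25 × √(0.165/2090) = 0.04665 m

x = 0.0466 m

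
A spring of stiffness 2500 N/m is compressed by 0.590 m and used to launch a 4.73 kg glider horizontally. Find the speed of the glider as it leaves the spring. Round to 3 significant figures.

v = 13.6 m/s

Spring PE converts entirely to kinetic energy: ½kx² = ½mv²
v = x√(k/m) = 0.590 × √(2500/4.73) = 13.56 m/s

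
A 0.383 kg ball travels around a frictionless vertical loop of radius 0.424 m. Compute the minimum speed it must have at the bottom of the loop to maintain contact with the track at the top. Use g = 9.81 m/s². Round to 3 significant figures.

v = 4.56 m/s

At the top: mg = mv_top²/r ⇒ v_top² = gr = 4.159 m²/s²
Energy from bottom to top (height 2r): ½mv_bot² = ½mv_top² + mg(2r)
v_bot² = gr + 4gr = 5gr = 20.80
v_bot = √(5gr) = 4.560 m/s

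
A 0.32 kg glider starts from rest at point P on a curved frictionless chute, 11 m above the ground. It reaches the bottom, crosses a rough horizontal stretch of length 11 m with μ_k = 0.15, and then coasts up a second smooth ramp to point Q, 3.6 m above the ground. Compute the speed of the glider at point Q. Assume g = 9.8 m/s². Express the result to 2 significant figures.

Energy at P: mgh₁ = (0.32)(9.8)(11) = 34.496 J
Friction loss: W_f = μ_k mg d = 5.174 J
At Q: ½mv² + mgh₂ = mgh₁ − W_f
½mv² = 34.496 − 5.174 − 11.290 = 18.032 J
v = √(2 × 18.032/0.32) = 10.62 m/s

v = 11 m/s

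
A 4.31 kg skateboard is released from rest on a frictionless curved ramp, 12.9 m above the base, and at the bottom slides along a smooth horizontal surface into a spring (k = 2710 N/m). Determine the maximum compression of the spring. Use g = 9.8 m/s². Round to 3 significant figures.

Energy conservation (no friction) from release to max compression: mgh = ½kx²
x = √(2mgh/k) = √(2 × 4.31 × 9.8 × 12.9 / 2710) = 0.6341 m

x = 0.634 m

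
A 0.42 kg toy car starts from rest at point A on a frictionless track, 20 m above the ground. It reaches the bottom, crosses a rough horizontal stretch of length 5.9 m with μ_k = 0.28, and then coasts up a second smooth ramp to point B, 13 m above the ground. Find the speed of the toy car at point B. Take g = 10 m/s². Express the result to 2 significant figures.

v = 10 m/s

Energy at A: mgh₁ = (0.42)(10)(20) = 84.000 J
Friction loss: W_f = μ_k mg d = 6.938 J
At B: ½mv² + mgh₂ = mgh₁ − W_f
½mv² = 84.000 − 6.938 − 54.600 = 22.462 J
v = √(2 × 22.462/0.42) = 10.34 m/s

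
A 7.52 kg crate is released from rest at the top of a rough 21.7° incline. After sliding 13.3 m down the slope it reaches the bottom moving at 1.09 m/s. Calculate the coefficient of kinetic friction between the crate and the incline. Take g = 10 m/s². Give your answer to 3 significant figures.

The energy dissipated by friction is the PE lost minus the KE gained:
mgL sinθ = 369.81 J; ½mv² = 4.4673 J
W_f = 369.81 − 4.4673 = 365.3 J
μ_k = W_f/(mg cosθ · L) = 365.3/(69.87 × 13.3) = 0.3931

μ_k = 0.393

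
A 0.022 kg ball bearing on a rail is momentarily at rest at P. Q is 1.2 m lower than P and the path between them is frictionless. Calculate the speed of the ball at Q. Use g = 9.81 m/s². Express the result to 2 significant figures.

v = 4.9 m/s

Energy conservation between the two points: mgh = ½mv²
v = √(2gh) = √(2 × 9.81 × 1.2) = √23.544 = 4.852 m/s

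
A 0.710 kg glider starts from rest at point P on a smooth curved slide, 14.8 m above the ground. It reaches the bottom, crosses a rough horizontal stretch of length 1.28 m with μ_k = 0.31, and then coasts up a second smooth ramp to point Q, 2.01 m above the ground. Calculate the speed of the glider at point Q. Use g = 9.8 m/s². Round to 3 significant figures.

v = 15.6 m/s

Energy at P: mgh₁ = (0.710)(9.8)(14.8) = 102.98 J
Friction loss: W_f = μ_k mg d = 2.761 J
At Q: ½mv² + mgh₂ = mgh₁ − W_f
½mv² = 102.98 − 2.761 − 13.986 = 86.232 J
v = √(2 × 86.232/0.710) = 15.59 m/s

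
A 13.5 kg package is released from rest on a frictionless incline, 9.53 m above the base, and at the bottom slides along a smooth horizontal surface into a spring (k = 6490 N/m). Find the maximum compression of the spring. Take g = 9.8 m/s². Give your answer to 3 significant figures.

x = 0.623 m

Gravitational PE at the top equals spring PE at max compression: mgh = ½kx²
x = √(2mgh/k) = √(2 × 13.5 × 9.8 × 9.53 / 6490) = 0.6233 m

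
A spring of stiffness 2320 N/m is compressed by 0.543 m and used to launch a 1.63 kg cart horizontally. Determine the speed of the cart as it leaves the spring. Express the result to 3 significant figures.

Spring PE converts entirely to kinetic energy: ½kx² = ½mv²
v = x√(k/m) = 0.543 × √(2320/1.63) = 20.49 m/s

v = 20.5 m/s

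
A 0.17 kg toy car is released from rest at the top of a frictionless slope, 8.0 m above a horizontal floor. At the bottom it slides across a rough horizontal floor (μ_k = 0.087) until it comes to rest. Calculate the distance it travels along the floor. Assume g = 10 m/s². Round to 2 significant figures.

Energy at the top = energy at the end + work done against friction:
At rest all PE has been dissipated by friction: mgh = μ_k m g d
d = h/μ_k = 8.0/0.087 = 91.95 m

d = 92 m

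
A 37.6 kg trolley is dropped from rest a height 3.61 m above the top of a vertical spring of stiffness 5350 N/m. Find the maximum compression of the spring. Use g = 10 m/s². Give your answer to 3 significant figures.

x = 0.786 m

Let x be the compression. The total drop is H + x, and the trolley is instantaneously at rest at max compression, so energy conservation gives:
mg(H + x) = ½kx²
½(5350)x² − (37.6)(10)x − (37.6)(10)(3.61) = 0
2675x² − 376.0x − 1357 = 0
x = [376.0 + √(141376 + 1.4524e+07)]/(2 × 2675) = 0.7861 m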